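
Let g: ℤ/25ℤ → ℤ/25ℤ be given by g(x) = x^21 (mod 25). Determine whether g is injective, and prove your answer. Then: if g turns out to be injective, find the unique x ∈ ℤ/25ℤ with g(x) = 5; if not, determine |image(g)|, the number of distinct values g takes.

21

g(0) = 0^21 = 0.
g(5): Repeated squaring mod 25: 5^1 ≡ 5, 5^2 ≡ 5² = 25 ≡ 0, 5^4 ≡ 0² = 0, 5^8 ≡ 0² = 0, 5^16 ≡ 0² = 0. Since 21 = 16 + 4 + 1, 5^21 ≡ 0·0·5: 0·0 = 0, then 0·5 = 0. So 5^21 ≡ 0 (mod 25).
So g(0) = g(5) = 0 while 0 ≠ 5, so g is not injective.
Since g is not injective, we determine |image(g)|. Computing x^21 mod 25 for each x (by repeated squaring, reducing mod 25 at every step), the values g(0), g(1), …, g(24) are: 0, 1, 2, 3, 4, 0, 6, 7, 8, 9, 0, 11, 12, 13, 14, 0, 16, 17, 18, 19, 0, 21, 22, 23, 24.
The distinct values are {0, 1, 2, 3, 4, 6, 7, 8, 9, 11, 12, 13, 14, 16, 17, 18, 19, 21, 22, 23, 24}; there are 21 of them.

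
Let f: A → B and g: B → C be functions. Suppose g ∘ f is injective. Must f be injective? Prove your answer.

Suppose f(x_1) = f(x_2). Applying g: (g ∘ f)(x_1) = (g ∘ f)(x_2). Since g ∘ f is injective, x_1 = x_2. Thus f is injective.

injective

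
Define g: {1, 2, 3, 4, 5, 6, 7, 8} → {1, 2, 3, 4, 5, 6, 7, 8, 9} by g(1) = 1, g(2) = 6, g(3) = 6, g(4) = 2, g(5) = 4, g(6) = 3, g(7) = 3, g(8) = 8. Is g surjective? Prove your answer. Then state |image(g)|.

6

No element maps to 5, so g is not surjective.
The image of g is {1, 2, 3, 4, 6, 8}, which has 6 elements.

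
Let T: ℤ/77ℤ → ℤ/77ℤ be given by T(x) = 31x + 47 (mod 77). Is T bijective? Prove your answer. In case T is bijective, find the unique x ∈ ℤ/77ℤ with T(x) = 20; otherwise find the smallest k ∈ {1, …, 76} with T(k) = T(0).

If T(x_1) = T(x_2), then 31x_1 ≡ 31x_2 (mod 77). Because gcd(31, 77) = 1, we may cancel 31 to get x_1 ≡ x_2 (mod 77).
We now compute 31⁻¹ mod 77 explicitly. Euclid's algorithm: 77 = 2·31 + 15, 31 = 2·15 + 1; back-substituting gives 1 = 5·31 − 2·77, so 31⁻¹ ≡ 5 (mod 77).
For any y ∈ ℤ/77ℤ, x = 5(y − 47) mod 77 satisfies T(x) = 31·5(y − 47) + 47 ≡ y (since 31·5 ≡ 1 mod 77). So every y has a preimage.
Thus T is bijective.
Since T is bijective, we compute T⁻¹(20): solve 31x + 47 ≡ 20 (mod 77), i.e. 31x ≡ 50 (mod 77).
Multiplying by 31⁻¹ = 5 gives x ≡ 5·50 = 250 = 3·77 + 19 ≡ 19 (mod 77).
Check: T(19) = 31·19 + 47 = 636 = 8·77 + 20 ≡ 20 (mod 77).

19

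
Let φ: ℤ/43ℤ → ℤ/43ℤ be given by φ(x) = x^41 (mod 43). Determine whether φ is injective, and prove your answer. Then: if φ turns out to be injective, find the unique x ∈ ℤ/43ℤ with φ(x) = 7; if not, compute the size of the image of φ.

37

Since 43 is prime, the nonzero elements of ℤ/43ℤ form a cyclic group of order 42.
As gcd(41, 42) = 1, raising to the 41st power is a bijection on this group: if s^41 ≡ t^41 then (st^{−1})^41 = 1, and the only element of order dividing gcd(41, 42) = 1 is 1, so s = t.
With φ(0) = 0 this makes φ injective on all of ℤ/43ℤ, hence bijective (finite equal-size domain and codomain). In particular φ is injective.
Since φ is injective, we find the preimage of 7. The inverse of x ↦ x^41 on (ℤ/43ℤ)^× is x ↦ x^41, because 41·41 = 1681 = 40·42 + 1 ≡ 1 (mod 42) and x^{42} = 1 for x ≠ 0 (Fermat). So φ⁻¹(7) = 7^41 mod 43.
Repeated squaring mod 43: 7^1 ≡ 7, 7^2 ≡ 7² = 49 ≡ 6, 7^4 ≡ 6² = 36, 7^8 ≡ 36² = 1296 ≡ 6, 7^16 ≡ 6² = 36, 7^32 ≡ 36² = 1296 ≡ 6. Since 41 = 32 + 8 + 1, 7^41 ≡ 6·6·7: 6·6 = 36, then 36·7 = 252 ≡ 37. So 7^41 ≡ 37 (mod 43).
Hence φ⁻¹(7) = 37.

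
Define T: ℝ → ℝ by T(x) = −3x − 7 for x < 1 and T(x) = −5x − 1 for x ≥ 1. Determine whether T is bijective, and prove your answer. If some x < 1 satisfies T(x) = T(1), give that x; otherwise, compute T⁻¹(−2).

Both pieces are strictly decreasing (slopes −3 and −5), so each is injective on its own interval.
The left piece maps (−∞, 1) onto (−10, ∞); the right piece maps [1, ∞) onto (−∞, −6].
These images overlap. In particular T(1) = −6 (right piece), and solving −3x − 7 = −6 on the left piece gives x = −1/3 < 1.
So T(−1/3) = T(1) with −1/3 ≠ 1, and T is not injective, hence not bijective. This x = −1/3 is the requested value below 1.

-1/3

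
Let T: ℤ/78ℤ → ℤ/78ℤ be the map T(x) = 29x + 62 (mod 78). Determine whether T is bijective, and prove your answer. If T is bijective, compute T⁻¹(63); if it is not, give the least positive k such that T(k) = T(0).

If T(a) = T(b), then 29a ≡ 29b (mod 78). Because gcd(29, 78) = 1, we may cancel 29 to get a ≡ b (mod 78).
We now compute 29⁻¹ mod 78 explicitly. Euclid's algorithm: 78 = 2·29 + 20, 29 = 1·20 + 9, 20 = 2·9 + 2, 9 = 4·2 + 1; back-substituting gives 1 = 35·29 − 13·78, so 29⁻¹ ≡ 35 (mod 78).
Then y ↦ 35(y − 62) is a two-sided inverse to T, so every y ∈ ℤ/78ℤ has a preimage.
Therefore T is bijective.
Since T is bijective, we find T⁻¹(63): we need 29x ≡ 63 − 62 ≡ 1 (mod 78). Using 29⁻¹ = 35: x ≡ 35·1 = 35, so x = 35.
Check: T(35) = 29·35 + 62 = 1077 = 13·78 + 63 ≡ 63 (mod 78).

35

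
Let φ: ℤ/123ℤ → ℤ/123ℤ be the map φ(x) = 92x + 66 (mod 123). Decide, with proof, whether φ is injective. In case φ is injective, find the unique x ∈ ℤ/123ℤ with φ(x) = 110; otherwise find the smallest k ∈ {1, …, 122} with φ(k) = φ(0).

70

Suppose φ(a) = φ(b) in ℤ/123ℤ. Then 92a + 66 ≡ 92b + 66 (mod 123), hence 92(a − b) ≡ 0 (mod 123).
Since gcd(92, 123) = 1, 92 is invertible modulo 123, therefore a − b ≡ 0 (mod 123), i.e. a = b.
Hence φ is injective.
We now compute 92⁻¹ mod 123 explicitly. Euclid's algorithm: 123 = 1·92 + 31, 92 = 2·31 + 30, 31 = 1·30 + 1; back-substituting gives 1 = 119·92 − 89·123, so 92⁻¹ ≡ 119 (mod 123).
Since φ is injective, we find φ⁻¹(110): we need 92x ≡ 110 − 66 ≡ 44 (mod 123). Using 92⁻¹ = 119: x ≡ 119·44 = 5236 = 42·123 + 70, so x = 70.
Check: φ(70) = 92·70 + 66 = 6506 = 52·123 + 110 ≡ 110 (mod 123).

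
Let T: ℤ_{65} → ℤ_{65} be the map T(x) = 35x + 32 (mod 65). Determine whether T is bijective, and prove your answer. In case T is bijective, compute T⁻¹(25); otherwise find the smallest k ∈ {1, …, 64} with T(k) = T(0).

13

We have gcd(35, 65) = 5 > 1. Taking u = 0 and v = 13: T(0) = 32 and T(13) = 35·13 + 32 = 487 ≡ 32 (mod 65).
So T(0) = T(13) while 0 ≠ 13, therefore T is not injective, hence not bijective.
Since T is not bijective, we find the least positive k with T(k) = T(0): this means 35k ≡ 0 (mod 65), i.e. 65 ∣ 35k. Since gcd(35, 65) = 5, dividing through by 5 this holds exactly when 13 ∣ 7k, and as gcd(7, 13) = 1, exactly when 13 ∣ k.
The smallest positive such k is 13.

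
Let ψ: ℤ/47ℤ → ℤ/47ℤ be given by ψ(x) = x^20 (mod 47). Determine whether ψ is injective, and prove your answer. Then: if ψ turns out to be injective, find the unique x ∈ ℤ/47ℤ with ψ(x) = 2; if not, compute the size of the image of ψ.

ψ(23): Repeated squaring mod 47: 23^1 ≡ 23, 23^2 ≡ 23² = 529 ≡ 12, 23^4 ≡ 12² = 144 ≡ 3, 23^8 ≡ 3² = 9, 23^16 ≡ 9² = 81 ≡ 34. Since 20 = 16 + 4, 23^20 ≡ 34·3: 34·3 = 102 ≡ 8. So 23^20 ≡ 8 (mod 47).
ψ(24): Repeated squaring mod 47: 24^1 ≡ 24, 24^2 ≡ 24² = 576 ≡ 12, 24^4 ≡ 12² = 144 ≡ 3, 24^8 ≡ 3² = 9, 24^16 ≡ 9² = 81 ≡ 34. Since 20 = 16 + 4, 24^20 ≡ 34·3: 34·3 = 102 ≡ 8. So 24^20 ≡ 8 (mod 47).
So ψ(23) = ψ(24) = 8 while 23 ≠ 24, thus ψ is not injective.
Since ψ is not injective, we determine |image(ψ)|. Computing x^20 mod 47 for each x (by repeated squaring, reducing mod 47 at every step), the values ψ(0), ψ(1), …, ψ(46) are: 0, 1, 6, 7, 36, 3, 42, 37, 28, 2, 18, 25, 17, 4, 34, 21, 27, 32, 12, 16, 14, 24, 9, 8, 8, 9, 24, 14, 16, 12, 32, 27, 21, 34, 4, 17, 25, 18, 2, 28, 37, 42, 3, 36, 7, 6, 1.
The distinct values are {0, 1, 2, 3, 4, 6, 7, 8, 9, 12, 14, 16, 17, 18, 21, 24, 25, 27, 28, 32, 34, 36, 37, 42}; there are 24 of them.

24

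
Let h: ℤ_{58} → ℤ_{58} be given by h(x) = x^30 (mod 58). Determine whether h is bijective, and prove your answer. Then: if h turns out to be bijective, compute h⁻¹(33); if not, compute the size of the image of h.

h(28): Repeated squaring mod 58: 28^1 ≡ 28, 28^2 ≡ 28² = 784 ≡ 30, 28^4 ≡ 30² = 900 ≡ 30, 28^8 ≡ 30² = 900 ≡ 30, 28^16 ≡ 30² = 900 ≡ 30. Since 30 = 16 + 8 + 4 + 2, 28^30 ≡ 30·30·30·30: 30·30 = 900 ≡ 30, then 30·30 = 900 ≡ 30, then 30·30 = 900 ≡ 30. So 28^30 ≡ 30 (mod 58).
h(30): Repeated squaring mod 58: 30^1 ≡ 30, 30^2 ≡ 30² = 900 ≡ 30, 30^4 ≡ 30² = 900 ≡ 30, 30^8 ≡ 30² = 900 ≡ 30, 30^16 ≡ 30² = 900 ≡ 30. Since 30 = 16 + 8 + 4 + 2, 30^30 ≡ 30·30·30·30: 30·30 = 900 ≡ 30, then 30·30 = 900 ≡ 30, then 30·30 = 900 ≡ 30. So 30^30 ≡ 30 (mod 58).
So h(28) = h(30) = 30 while 28 ≠ 30, therefore h is not injective, hence not bijective.
Since h is not bijective, we determine |image(h)|. Computing x^30 mod 58 for each x (by repeated squaring, reducing mod 58 at every step), the values h(0), h(1), …, h(57) are: 0, 1, 4, 9, 16, 25, 36, 49, 6, 23, 42, 5, 28, 53, 22, 51, 24, 57, 34, 13, 52, 35, 20, 7, 54, 45, 38, 33, 30, 29, 30, 33, 38, 45, 54, 7, 20, 35, 52, 13, 34, 57, 24, 51, 22, 53, 28, 5, 42, 23, 6, 49, 36, 25, 16, 9, 4, 1.
The distinct values are {0, 1, 4, 5, 6, 7, 9, 13, 16, 20, 22, 23, 24, 25, 28, 29, 30, 33, 34, 35, 36, 38, 42, 45, 49, 51, 52, 53, 54, 57}; there are 30 of them.

30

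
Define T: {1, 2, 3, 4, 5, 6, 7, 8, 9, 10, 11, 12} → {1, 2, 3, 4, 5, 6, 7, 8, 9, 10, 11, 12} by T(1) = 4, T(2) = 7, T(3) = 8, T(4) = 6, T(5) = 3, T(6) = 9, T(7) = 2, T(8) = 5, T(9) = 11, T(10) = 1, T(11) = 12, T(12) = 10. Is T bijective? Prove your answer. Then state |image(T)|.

The values 4, 7, 8, 6, 3, 9, 2, 5, 11, 1, 12, 10 are a permutation of {1, 2, 3, 4, 5, 6, 7, 8, 9, 10, 11, 12}: each element appears exactly once.
So T is injective and surjective, hence bijective.
The image of T is {1, 2, 3, 4, 5, 6, 7, 8, 9, 10, 11, 12}, which has 12 elements.

12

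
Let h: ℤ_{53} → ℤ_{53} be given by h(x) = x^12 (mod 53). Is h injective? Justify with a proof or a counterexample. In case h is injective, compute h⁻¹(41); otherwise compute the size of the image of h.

14

h(2): Repeated squaring mod 53: 2^1 ≡ 2, 2^2 ≡ 2² = 4, 2^4 ≡ 4² = 16, 2^8 ≡ 16² = 256 ≡ 44. Since 12 = 8 + 4, 2^12 ≡ 44·16: 44·16 = 704 ≡ 15. So 2^12 ≡ 15 (mod 53).
h(7): Repeated squaring mod 53: 7^1 ≡ 7, 7^2 ≡ 7² = 49, 7^4 ≡ 49² = 2401 ≡ 16, 7^8 ≡ 16² = 256 ≡ 44. Since 12 = 8 + 4, 7^12 ≡ 44·16: 44·16 = 704 ≡ 15. So 7^12 ≡ 15 (mod 53).
So h(2) = h(7) = 15 while 2 ≠ 7, hence h is not injective.
Since h is not injective, we determine |image(h)|. Computing x^12 mod 53 for each x (by repeated squaring, reducing mod 53 at every step), the values h(0), h(1), …, h(52) are: 0, 1, 15, 10, 13, 47, 44, 15, 36, 47, 16, 24, 24, 49, 13, 46, 10, 28, 16, 49, 28, 44, 42, 1, 42, 36, 46, 46, 36, 42, 1, 42, 44, 28, 49, 16, 28, 10, 46, 13, 49, 24, 24, 16, 47, 36, 15, 44, 47, 13, 10, 15, 1.
The distinct values are {0, 1, 10, 13, 15, 16, 24, 28, 36, 42, 44, 46, 47, 49}; there are 14 of them.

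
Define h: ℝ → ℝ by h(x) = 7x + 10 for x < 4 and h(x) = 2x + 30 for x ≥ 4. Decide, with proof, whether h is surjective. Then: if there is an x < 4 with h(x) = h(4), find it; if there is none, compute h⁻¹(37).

Both pieces are strictly increasing (slopes 7 and 2), so each is injective on its own interval.
The left piece maps (−∞, 4) onto (−∞, 38); the right piece maps [4, ∞) onto [38, ∞).
These images together cover ℝ, so h is surjective.
Because the two images are disjoint, no x < 4 has h(x) = h(4), so we compute h⁻¹(37): 37 lies in (−∞, 38), so solve 7x + 10 = 37: x = (37 − 10)/7 = 27/7.

27/7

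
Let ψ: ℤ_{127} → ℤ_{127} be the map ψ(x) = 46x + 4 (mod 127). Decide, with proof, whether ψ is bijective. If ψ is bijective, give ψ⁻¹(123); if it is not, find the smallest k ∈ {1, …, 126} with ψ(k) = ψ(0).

44

Recall: ψ is injective when ψ(x_1) = ψ(x_2) forces x_1 = x_2.
If ψ(x_1) = ψ(x_2), then 46x_1 ≡ 46x_2 (mod 127). Because gcd(46, 127) = 1, we may cancel 46 to get x_1 ≡ x_2 (mod 127).
We now compute 46⁻¹ mod 127 explicitly. Euclid's algorithm: 127 = 2·46 + 35, 46 = 1·35 + 11, 35 = 3·11 + 2, 11 = 5·2 + 1; back-substituting gives 1 = 58·46 − 21·127, so 46⁻¹ ≡ 58 (mod 127).
For any y ∈ ℤ_{127}, x = 58(y − 4) mod 127 satisfies ψ(x) = 46·58(y − 4) + 4 ≡ y (since 46·58 ≡ 1 mod 127). So every y has a preimage.
Thus ψ is bijective.
Since ψ is bijective, we compute ψ⁻¹(123): solve 46x + 4 ≡ 123 (mod 127), i.e. 46x ≡ 119 (mod 127).
Multiplying by 46⁻¹ = 58 gives x ≡ 58·119 = 6902 = 54·127 + 44 ≡ 44 (mod 127).
Check: ψ(44) = 46·44 + 4 = 2028 = 15·127 + 123 ≡ 123 (mod 127).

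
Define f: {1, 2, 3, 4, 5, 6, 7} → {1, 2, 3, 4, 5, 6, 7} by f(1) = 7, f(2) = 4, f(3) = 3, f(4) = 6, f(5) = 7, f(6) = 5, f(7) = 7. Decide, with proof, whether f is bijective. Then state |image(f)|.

5

f(1) = 7 = f(5) with 1 ≠ 5, so f is not injective, hence not bijective.
The image of f is {3, 4, 5, 6, 7}, which has 5 elements.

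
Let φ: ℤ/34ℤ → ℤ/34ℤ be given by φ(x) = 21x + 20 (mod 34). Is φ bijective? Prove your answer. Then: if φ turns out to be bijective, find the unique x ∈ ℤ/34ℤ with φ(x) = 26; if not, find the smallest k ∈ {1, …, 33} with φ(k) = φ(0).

If φ(a) = φ(b), then 21a ≡ 21b (mod 34). Because gcd(21, 34) = 1, we may cancel 21 to get a ≡ b (mod 34).
We now compute 21⁻¹ mod 34 explicitly. Euclid's algorithm: 34 = 1·21 + 13, 21 = 1·13 + 8, 13 = 1·8 + 5, 8 = 1·5 + 3, 5 = 1·3 + 2, 3 = 1·2 + 1; back-substituting gives 1 = 13·21 − 8·34, so 21⁻¹ ≡ 13 (mod 34).
Then y ↦ 13(y − 20) is a two-sided inverse to φ, so every y ∈ ℤ/34ℤ has a preimage.
Thus φ is bijective.
Since φ is bijective, we compute φ⁻¹(26): solve 21x + 20 ≡ 26 (mod 34), i.e. 21x ≡ 6 (mod 34).
Multiplying by 21⁻¹ = 13 gives x ≡ 13·6 = 78 = 2·34 + 10 ≡ 10 (mod 34).
Check: φ(10) = 21·10 + 20 = 230 = 6·34 + 26 ≡ 26 (mod 34).

10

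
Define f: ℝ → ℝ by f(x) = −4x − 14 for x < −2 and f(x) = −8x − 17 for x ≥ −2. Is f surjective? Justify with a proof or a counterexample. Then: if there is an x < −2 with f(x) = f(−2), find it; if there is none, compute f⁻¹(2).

-13/4

Both pieces are strictly decreasing (slopes −4 and −8), so each is injective on its own interval.
The left piece maps (−∞, −2) onto (−6, ∞); the right piece maps [−2, ∞) onto (−∞, −1].
The union (−6, ∞) ∪ (−∞, −1] covers ℝ, so f is surjective.
For the follow-up: the images overlap, so an x < −2 with f(x) = f(−2) exists. f(−2) = −1; solving −4x − 14 = −1 for x < −2 gives x = (−1 + 14)/(−4) = −13/4.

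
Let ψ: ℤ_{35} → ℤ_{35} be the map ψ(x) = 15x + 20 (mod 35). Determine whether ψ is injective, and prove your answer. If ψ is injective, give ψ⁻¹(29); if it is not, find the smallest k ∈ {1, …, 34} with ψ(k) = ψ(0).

We have gcd(15, 35) = 5 > 1. Taking a = 0 and b = 7: ψ(0) = 20 and ψ(7) = 15·7 + 20 = 125 ≡ 20 (mod 35).
So ψ(0) = ψ(7) while 0 ≠ 7, therefore ψ is not injective.
Since ψ is not injective, we find the least positive k with ψ(k) = ψ(0): this means 15k ≡ 0 (mod 35), i.e. 35 ∣ 15k. Since gcd(15, 35) = 5, dividing through by 5 this holds exactly when 7 ∣ 3k, and as gcd(3, 7) = 1, exactly when 7 ∣ k.
The smallest positive such k is 7.

7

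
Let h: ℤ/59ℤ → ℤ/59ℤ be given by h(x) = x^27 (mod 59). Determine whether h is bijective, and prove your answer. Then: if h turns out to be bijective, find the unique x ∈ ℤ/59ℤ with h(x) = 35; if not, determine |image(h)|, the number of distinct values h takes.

26

Since 59 is prime, the nonzero elements of ℤ/59ℤ form a cyclic group of order 58.
As gcd(27, 58) = 1, raising to the 27th power is a bijection on this group: if a^27 ≡ b^27 then (ab^{−1})^27 = 1, and the only element of order dividing gcd(27, 58) = 1 is 1, so a = b.
With h(0) = 0 this makes h injective on all of ℤ/59ℤ, hence bijective (finite equal-size domain and codomain). In particular h is bijective.
Since h is bijective, we find the preimage of 35. The inverse of x ↦ x^27 on (ℤ/59ℤ)^× is x ↦ x^43, because 27·43 = 1161 = 20·58 + 1 ≡ 1 (mod 58) and x^{58} = 1 for x ≠ 0 (Fermat). So h⁻¹(35) = 35^43 mod 59.
Repeated squaring mod 59: 35^1 ≡ 35, 35^2 ≡ 35² = 1225 ≡ 45, 35^4 ≡ 45² = 2025 ≡ 19, 35^8 ≡ 19² = 361 ≡ 7, 35^16 ≡ 7² = 49, 35^32 ≡ 49² = 2401 ≡ 41. Since 43 = 32 + 8 + 2 + 1, 35^43 ≡ 41·7·45·35: 41·7 = 287 ≡ 51, then 51·45 = 2295 ≡ 53, then 53·35 = 1855 ≡ 26. So 35^43 ≡ 26 (mod 59).
Hence h⁻¹(35) = 26.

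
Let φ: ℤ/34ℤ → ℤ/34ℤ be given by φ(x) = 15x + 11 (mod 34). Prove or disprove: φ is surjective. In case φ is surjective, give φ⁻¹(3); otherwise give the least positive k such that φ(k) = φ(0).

Since gcd(15, 34) = 1, 15 is invertible modulo 34. Euclid's algorithm: 34 = 2·15 + 4, 15 = 3·4 + 3, 4 = 1·3 + 1; back-substituting gives 1 = 25·15 − 11·34, so 15⁻¹ ≡ 25 (mod 34).
For any y ∈ ℤ/34ℤ, x = 25(y − 11) mod 34 satisfies φ(x) = 15·25(y − 11) + 11 ≡ y (since 15·25 ≡ 1 mod 34). So every y has a preimage.
Therefore φ is surjective.
Since φ is surjective, we compute φ⁻¹(3): solve 15x + 11 ≡ 3 (mod 34), i.e. 15x ≡ 26 (mod 34).
Multiplying by 15⁻¹ = 25 gives x ≡ 25·26 = 650 = 19·34 + 4 ≡ 4 (mod 34).
Check: φ(4) = 15·4 + 11 = 71 = 2·34 + 3 ≡ 3 (mod 34).

4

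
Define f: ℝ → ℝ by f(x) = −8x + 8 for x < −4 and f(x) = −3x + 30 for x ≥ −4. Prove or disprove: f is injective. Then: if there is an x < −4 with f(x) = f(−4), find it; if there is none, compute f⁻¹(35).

-17/4

Both pieces are strictly decreasing (slopes −8 and −3), so each is injective on its own interval.
The left piece maps (−∞, −4) onto (40, ∞); the right piece maps [−4, ∞) onto (−∞, 42].
These images overlap. In particular f(−4) = 42 (right piece), and solving −8x + 8 = 42 on the left piece gives x = −17/4 < −4.
So f(−17/4) = f(−4) with −17/4 ≠ −4, and f is not injective. This x = −17/4 is the requested value below −4.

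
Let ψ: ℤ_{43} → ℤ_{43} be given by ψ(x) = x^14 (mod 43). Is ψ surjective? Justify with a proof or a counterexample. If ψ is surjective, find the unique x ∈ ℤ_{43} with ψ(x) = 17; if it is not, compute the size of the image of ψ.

4

ψ(1) = 1^14 = 1.
ψ(2): Repeated squaring mod 43: 2^1 ≡ 2, 2^2 ≡ 2² = 4, 2^4 ≡ 4² = 16, 2^8 ≡ 16² = 256 ≡ 41. Since 14 = 8 + 4 + 2, 2^14 ≡ 41·16·4: 41·16 = 656 ≡ 11, then 11·4 = 44 ≡ 1. So 2^14 ≡ 1 (mod 43).
So ψ(1) = ψ(2) = 1 while 1 ≠ 2, hence ψ is not injective.
A non-injective map from the 43-element set ℤ_{43} to itself takes at most 42 distinct values, so it cannot be surjective. Hence ψ is not surjective.
Since ψ is not surjective, we determine |image(ψ)|. Computing x^14 mod 43 for each x (by repeated squaring, reducing mod 43 at every step), the values ψ(0), ψ(1), …, ψ(42) are: 0, 1, 1, 36, 1, 36, 36, 6, 1, 6, 36, 1, 36, 6, 6, 6, 1, 6, 6, 36, 36, 1, 1, 36, 36, 6, 6, 1, 6, 6, 6, 36, 1, 36, 6, 1, 6, 36, 36, 1, 36, 1, 1.
The distinct values are {0, 1, 6, 36}; there are 4 of them.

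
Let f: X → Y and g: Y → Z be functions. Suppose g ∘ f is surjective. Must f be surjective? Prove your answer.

No. Take X = {1, 2}, Y = {1, 2, 3, 4, 5}, Z = {1}, f(a) = 1 for every a ∈ X, and g(b) = 1 for every b ∈ Y.
Then g ∘ f is surjective onto {1}, but 5 ∈ Y has no preimage under f, so f is not surjective.

not surjective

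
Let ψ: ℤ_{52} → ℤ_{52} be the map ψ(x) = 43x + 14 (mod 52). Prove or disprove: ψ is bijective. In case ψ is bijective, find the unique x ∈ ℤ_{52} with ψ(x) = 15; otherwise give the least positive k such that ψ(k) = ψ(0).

Suppose ψ(u) = ψ(v) in ℤ_{52}. Then 43u + 14 ≡ 43v + 14 (mod 52), therefore 43(u − v) ≡ 0 (mod 52).
Since gcd(43, 52) = 1, 43 is invertible modulo 52, so u − v ≡ 0 (mod 52), i.e. u = v.
We now compute 43⁻¹ mod 52 explicitly. Euclid's algorithm: 52 = 1·43 + 9, 43 = 4·9 + 7, 9 = 1·7 + 2, 7 = 3·2 + 1; back-substituting gives 1 = 23·43 − 19·52, so 43⁻¹ ≡ 23 (mod 52).
For any y ∈ ℤ_{52}, x = 23(y − 14) mod 52 satisfies ψ(x) = 43·23(y − 14) + 14 ≡ y (since 43·23 ≡ 1 mod 52). So every y has a preimage.
Hence ψ is bijective.
Since ψ is bijective, we compute ψ⁻¹(15): solve 43x + 14 ≡ 15 (mod 52), i.e. 43x ≡ 1 (mod 52).
Multiplying by 43⁻¹ = 23 gives x ≡ 23·1 = 23 ≡ 23 (mod 52).
Check: ψ(23) = 43·23 + 14 = 1003 = 19·52 + 15 ≡ 15 (mod 52).

23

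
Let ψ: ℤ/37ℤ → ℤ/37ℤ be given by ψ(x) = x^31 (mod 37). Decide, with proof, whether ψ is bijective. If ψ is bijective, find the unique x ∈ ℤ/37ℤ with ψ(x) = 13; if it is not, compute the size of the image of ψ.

32

Since 37 is prime, the nonzero elements of ℤ/37ℤ form a cyclic group of order 36.
As gcd(31, 36) = 1, raising to the 31st power is a bijection on this group: if s^31 ≡ t^31 then (st^{−1})^31 = 1, and the only element of order dividing gcd(31, 36) = 1 is 1, so s = t.
With ψ(0) = 0 this makes ψ injective on all of ℤ/37ℤ, hence bijective (finite equal-size domain and codomain). In particular ψ is bijective.
Since ψ is bijective, we find the preimage of 13. The inverse of x ↦ x^31 on (ℤ/37ℤ)^× is x ↦ x^7, because 31·7 = 217 = 6·36 + 1 ≡ 1 (mod 36) and x^{36} = 1 for x ≠ 0 (Fermat). So ψ⁻¹(13) = 13^7 mod 37.
Repeated squaring mod 37: 13^1 ≡ 13, 13^2 ≡ 13² = 169 ≡ 21, 13^4 ≡ 21² = 441 ≡ 34. Since 7 = 4 + 2 + 1, 13^7 ≡ 34·21·13: 34·21 = 714 ≡ 11, then 11·13 = 143 ≡ 32. So 13^7 ≡ 32 (mod 37).
Hence ψ⁻¹(13) = 32.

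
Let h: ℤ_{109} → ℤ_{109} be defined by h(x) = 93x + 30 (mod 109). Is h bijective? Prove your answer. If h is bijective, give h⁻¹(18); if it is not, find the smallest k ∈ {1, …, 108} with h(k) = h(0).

28

If h(x_1) = h(x_2), then 93x_1 ≡ 93x_2 (mod 109). Because gcd(93, 109) = 1, we may cancel 93 to get x_1 ≡ x_2 (mod 109).
We now compute 93⁻¹ mod 109 explicitly. Euclid's algorithm: 109 = 1·93 + 16, 93 = 5·16 + 13, 16 = 1·13 + 3, 13 = 4·3 + 1; back-substituting gives 1 = 34·93 − 29·109, so 93⁻¹ ≡ 34 (mod 109).
Then y ↦ 34(y − 30) is a two-sided inverse to h, so every y ∈ ℤ_{109} has a preimage.
Therefore h is bijective.
Since h is bijective, we find h⁻¹(18): we need 93x ≡ 18 − 30 ≡ 97 (mod 109). Using 93⁻¹ = 34: x ≡ 34·97 = 3298 = 30·109 + 28, so x = 28.
Check: h(28) = 93·28 + 30 = 2634 = 24·109 + 18 ≡ 18 (mod 109).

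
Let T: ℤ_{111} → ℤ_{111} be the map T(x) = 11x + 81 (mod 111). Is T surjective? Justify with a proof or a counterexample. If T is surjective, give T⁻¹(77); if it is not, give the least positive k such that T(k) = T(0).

Since gcd(11, 111) = 1, 11 is invertible modulo 111. Euclid's algorithm: 111 = 10·11 + 1; back-substituting gives 1 = 101·11 − 10·111, so 11⁻¹ ≡ 101 (mod 111).
For any y ∈ ℤ_{111}, x = 101(y − 81) mod 111 satisfies T(x) = 11·101(y − 81) + 81 ≡ y (since 11·101 ≡ 1 mod 111). So every y has a preimage.
Therefore T is surjective.
Since T is surjective, we find T⁻¹(77): we need 11x ≡ 77 − 81 ≡ 107 (mod 111). Using 11⁻¹ = 101: x ≡ 101·107 = 10807 = 97·111 + 40, so x = 40.
Check: T(40) = 11·40 + 81 = 521 = 4·111 + 77 ≡ 77 (mod 111).

40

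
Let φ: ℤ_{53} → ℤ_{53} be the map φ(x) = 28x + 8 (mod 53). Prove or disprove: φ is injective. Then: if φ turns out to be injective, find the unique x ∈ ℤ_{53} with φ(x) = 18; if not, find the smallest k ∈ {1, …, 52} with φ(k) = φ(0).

If φ(s) = φ(t), then 28s ≡ 28t (mod 53). Because gcd(28, 53) = 1, we may cancel 28 to get s ≡ t (mod 53).
So φ is injective.
We now compute 28⁻¹ mod 53 explicitly. Euclid's algorithm: 53 = 1·28 + 25, 28 = 1·25 + 3, 25 = 8·3 + 1; back-substituting gives 1 = 36·28 − 19·53, so 28⁻¹ ≡ 36 (mod 53).
Since φ is injective, we compute φ⁻¹(18): solve 28x + 8 ≡ 18 (mod 53), i.e. 28x ≡ 10 (mod 53).
Multiplying by 28⁻¹ = 36 gives x ≡ 36·10 = 360 = 6·53 + 42 ≡ 42 (mod 53).
Check: φ(42) = 28·42 + 8 = 1184 = 22·53 + 18 ≡ 18 (mod 53).

42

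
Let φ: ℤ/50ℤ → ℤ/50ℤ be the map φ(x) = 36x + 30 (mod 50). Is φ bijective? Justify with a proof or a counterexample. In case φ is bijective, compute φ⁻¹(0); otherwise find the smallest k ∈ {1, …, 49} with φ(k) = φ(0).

25

We have gcd(36, 50) = 2 > 1. Taking s = 0 and t = 25: φ(0) = 30 and φ(25) = 36·25 + 30 = 930 ≡ 30 (mod 50).
So φ(0) = φ(25) while 0 ≠ 25, hence φ is not injective, hence not bijective.
Since φ is not bijective, we find the least positive k with φ(k) = φ(0): this means 36k ≡ 0 (mod 50), i.e. 50 ∣ 36k. Since gcd(36, 50) = 2, dividing through by 2 this holds exactly when 25 ∣ 18k, and as gcd(18, 25) = 1, exactly when 25 ∣ k.
The smallest positive such k is 25.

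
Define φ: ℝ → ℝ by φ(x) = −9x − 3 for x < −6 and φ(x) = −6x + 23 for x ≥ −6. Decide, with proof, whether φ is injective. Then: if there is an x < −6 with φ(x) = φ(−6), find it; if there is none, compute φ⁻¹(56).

-62/9

Both pieces are strictly decreasing (slopes −9 and −6), so each is injective on its own interval.
The left piece maps (−∞, −6) onto (51, ∞); the right piece maps [−6, ∞) onto (−∞, 59].
These images overlap. In particular φ(−6) = 59 (right piece), and solving −9x − 3 = 59 on the left piece gives x = −62/9 < −6.
So φ(−62/9) = φ(−6) with −62/9 ≠ −6, and φ is not injective. This x = −62/9 is the requested value below −6.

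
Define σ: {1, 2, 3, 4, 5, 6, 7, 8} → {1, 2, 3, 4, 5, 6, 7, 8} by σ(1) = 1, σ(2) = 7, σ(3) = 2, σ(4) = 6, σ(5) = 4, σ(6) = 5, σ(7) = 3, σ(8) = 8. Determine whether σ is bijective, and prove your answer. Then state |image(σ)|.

8

The values 1, 7, 2, 6, 4, 5, 3, 8 are a permutation of {1, 2, 3, 4, 5, 6, 7, 8}: each element appears exactly once.
So σ is injective and surjective, hence bijective.
The image of σ is {1, 2, 3, 4, 5, 6, 7, 8}, which has 8 elements.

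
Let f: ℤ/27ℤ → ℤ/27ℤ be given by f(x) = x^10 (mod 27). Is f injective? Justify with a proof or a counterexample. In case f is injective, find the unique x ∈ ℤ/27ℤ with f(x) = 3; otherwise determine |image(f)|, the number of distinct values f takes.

f(0) = 0^10 = 0.
f(3): Repeated squaring mod 27: 3^1 ≡ 3, 3^2 ≡ 3² = 9, 3^4 ≡ 9² = 81 ≡ 0, 3^8 ≡ 0² = 0. Since 10 = 8 + 2, 3^10 ≡ 0·9: 0·9 = 0. So 3^10 ≡ 0 (mod 27).
So f(0) = f(3) = 0 while 0 ≠ 3, hence f is not injective.
Since f is not injective, we determine |image(f)|. Computing x^10 mod 27 for each x (by repeated squaring, reducing mod 27 at every step), the values f(0), f(1), …, f(26) are: 0, 1, 25, 0, 4, 22, 0, 7, 19, 0, 10, 16, 0, 13, 13, 0, 16, 10, 0, 19, 7, 0, 22, 4, 0, 25, 1.
The distinct values are {0, 1, 4, 7, 10, 13, 16, 19, 22, 25}; there are 10 of them.

10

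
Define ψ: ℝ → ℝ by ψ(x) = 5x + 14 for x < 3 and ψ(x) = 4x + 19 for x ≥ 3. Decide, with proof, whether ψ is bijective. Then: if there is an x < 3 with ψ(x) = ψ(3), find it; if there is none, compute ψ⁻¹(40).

21/4

Both pieces are strictly increasing (slopes 5 and 4), so each is injective on its own interval.
The left piece maps (−∞, 3) onto (−∞, 29); the right piece maps [3, ∞) onto [31, ∞).
The images leave a gap (29 has no preimage), so ψ is not surjective, hence not bijective.
Because the two images are disjoint, no x < 3 has ψ(x) = ψ(3), so we compute ψ⁻¹(40): 40 lies in [31, ∞), so solve 4x + 19 = 40: x = (40 − 19)/4 = 21/4.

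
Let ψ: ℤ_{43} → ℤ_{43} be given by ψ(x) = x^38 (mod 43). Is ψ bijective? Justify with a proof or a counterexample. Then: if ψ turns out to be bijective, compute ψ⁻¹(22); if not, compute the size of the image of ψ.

ψ(21): Repeated squaring mod 43: 21^1 ≡ 21, 21^2 ≡ 21² = 441 ≡ 11, 21^4 ≡ 11² = 121 ≡ 35, 21^8 ≡ 35² = 1225 ≡ 21, 21^16 ≡ 21² = 441 ≡ 11, 21^32 ≡ 11² = 121 ≡ 35. Since 38 = 32 + 4 + 2, 21^38 ≡ 35·35·11: 35·35 = 1225 ≡ 21, then 21·11 = 231 ≡ 16. So 21^38 ≡ 16 (mod 43).
ψ(22): Repeated squaring mod 43: 22^1 ≡ 22, 22^2 ≡ 22² = 484 ≡ 11, 22^4 ≡ 11² = 121 ≡ 35, 22^8 ≡ 35² = 1225 ≡ 21, 22^16 ≡ 21² = 441 ≡ 11, 22^32 ≡ 11² = 121 ≡ 35. Since 38 = 32 + 4 + 2, 22^38 ≡ 35·35·11: 35·35 = 1225 ≡ 21, then 21·11 = 231 ≡ 16. So 22^38 ≡ 16 (mod 43).
So ψ(21) = ψ(22) = 16 while 21 ≠ 22, therefore ψ is not injective, hence not bijective.
Since ψ is not bijective, we determine |image(ψ)|. Computing x^38 mod 43 for each x (by repeated squaring, reducing mod 43 at every step), the values ψ(0), ψ(1), …, ψ(42) are: 0, 1, 35, 17, 21, 15, 36, 6, 4, 31, 9, 41, 13, 24, 38, 40, 11, 23, 10, 25, 14, 16, 16, 14, 25, 10, 23, 11, 40, 38, 24, 13, 41, 9, 31, 4, 6, 36, 15, 21, 17, 35, 1.
The distinct values are {0, 1, 4, 6, 9, 10, 11, 13, 14, 15, 16, 17, 21, 23, 24, 25, 31, 35, 36, 38, 40, 41}; there are 22 of them.

22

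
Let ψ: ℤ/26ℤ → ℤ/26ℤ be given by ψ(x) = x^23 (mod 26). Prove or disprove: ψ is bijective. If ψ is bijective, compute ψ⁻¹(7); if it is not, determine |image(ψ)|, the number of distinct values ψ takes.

Computing x^23 mod 26 for each x (by repeated squaring, reducing mod 26 at every step), the values ψ(0), ψ(1), …, ψ(25) are: 0, 1, 20, 9, 10, 21, 24, 15, 18, 3, 4, 19, 12, 13, 14, 7, 22, 23, 8, 11, 2, 5, 16, 17, 6, 25.
Every element of ℤ/26ℤ appears exactly once in this list, so ψ is a bijection, and in particular bijective.
Since ψ is bijective, we read off the preimage of 7 from the same table: ψ(15) = 7, so ψ⁻¹(7) = 15.

15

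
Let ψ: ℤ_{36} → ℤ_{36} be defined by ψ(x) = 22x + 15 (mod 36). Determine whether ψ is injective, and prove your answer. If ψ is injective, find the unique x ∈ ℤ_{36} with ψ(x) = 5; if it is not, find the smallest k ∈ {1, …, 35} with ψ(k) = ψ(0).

We have gcd(22, 36) = 2 > 1. Taking u = 0 and v = 18: ψ(0) = 15 and ψ(18) = 22·18 + 15 = 411 ≡ 15 (mod 36).
So ψ(0) = ψ(18) while 0 ≠ 18, thus ψ is not injective.
Since ψ is not injective, we find the least positive k with ψ(k) = ψ(0): this means 22k ≡ 0 (mod 36), i.e. 36 ∣ 22k. Since gcd(22, 36) = 2, dividing through by 2 this holds exactly when 18 ∣ 11k, and as gcd(11, 18) = 1, exactly when 18 ∣ k.
The smallest positive such k is 18.

18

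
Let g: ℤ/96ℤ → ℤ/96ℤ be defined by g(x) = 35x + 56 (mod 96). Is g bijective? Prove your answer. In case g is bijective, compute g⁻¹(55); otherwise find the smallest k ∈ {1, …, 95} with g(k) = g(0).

85

Suppose g(a) = g(b) in ℤ/96ℤ. Then 35a + 56 ≡ 35b + 56 (mod 96), thus 35(a − b) ≡ 0 (mod 96).
Since gcd(35, 96) = 1, 35 is invertible modulo 96, hence a − b ≡ 0 (mod 96), i.e. a = b.
We now compute 35⁻¹ mod 96 explicitly. Euclid's algorithm: 96 = 2·35 + 26, 35 = 1·26 + 9, 26 = 2·9 + 8, 9 = 1·8 + 1; back-substituting gives 1 = 11·35 − 4·96, so 35⁻¹ ≡ 11 (mod 96).
For any y ∈ ℤ/96ℤ, x = 11(y − 56) mod 96 satisfies g(x) = 35·11(y − 56) + 56 ≡ y (since 35·11 ≡ 1 mod 96). So every y has a preimage.
Thus g is bijective.
Since g is bijective, we compute g⁻¹(55): solve 35x + 56 ≡ 55 (mod 96), i.e. 35x ≡ 95 (mod 96).
Multiplying by 35⁻¹ = 11 gives x ≡ 11·95 = 1045 = 10·96 + 85 ≡ 85 (mod 96).
Check: g(85) = 35·85 + 56 = 3031 = 31·96 + 55 ≡ 55 (mod 96).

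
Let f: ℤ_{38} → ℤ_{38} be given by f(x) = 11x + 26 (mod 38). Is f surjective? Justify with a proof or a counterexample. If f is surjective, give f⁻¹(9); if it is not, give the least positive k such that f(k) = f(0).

33

Since gcd(11, 38) = 1, 11 is invertible modulo 38. Euclid's algorithm: 38 = 3·11 + 5, 11 = 2·5 + 1; back-substituting gives 1 = 7·11 − 2·38, so 11⁻¹ ≡ 7 (mod 38).
Then y ↦ 7(y − 26) is a two-sided inverse to f, so every y ∈ ℤ_{38} has a preimage.
So f is surjective.
Since f is surjective, we compute f⁻¹(9): solve 11x + 26 ≡ 9 (mod 38), i.e. 11x ≡ 21 (mod 38).
Multiplying by 11⁻¹ = 7 gives x ≡ 7·21 = 147 = 3·38 + 33 ≡ 33 (mod 38).
Check: f(33) = 11·33 + 26 = 389 = 10·38 + 9 ≡ 9 (mod 38).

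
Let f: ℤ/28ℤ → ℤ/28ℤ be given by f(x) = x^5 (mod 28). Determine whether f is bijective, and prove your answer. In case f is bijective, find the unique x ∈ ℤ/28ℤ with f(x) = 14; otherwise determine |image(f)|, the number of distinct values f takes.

f(0) = 0^5 = 0.
f(14): Repeated squaring mod 28: 14^1 ≡ 14, 14^2 ≡ 14² = 196 ≡ 0, 14^4 ≡ 0² = 0. Since 5 = 4 + 1, 14^5 ≡ 0·14: 0·14 = 0. So 14^5 ≡ 0 (mod 28).
So f(0) = f(14) = 0 while 0 ≠ 14, hence f is not injective, hence not bijective.
Since f is not bijective, we determine |image(f)|. Computing x^5 mod 28 for each x (by repeated squaring, reducing mod 28 at every step), the values f(0), f(1), …, f(27) are: 0, 1, 4, 19, 16, 17, 20, 7, 8, 25, 12, 23, 24, 13, 0, 15, 4, 5, 16, 3, 20, 21, 8, 11, 12, 9, 24, 27.
The distinct values are {0, 1, 3, 4, 5, 7, 8, 9, 11, 12, 13, 15, 16, 17, 19, 20, 21, 23, 24, 25, 27}; there are 21 of them.

21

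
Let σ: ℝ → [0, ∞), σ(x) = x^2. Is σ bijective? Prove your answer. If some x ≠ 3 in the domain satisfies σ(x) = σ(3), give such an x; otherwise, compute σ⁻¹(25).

σ(3) = 9 = (−3)^2 = σ(−3) (since 2 is even), with 3 ≠ −3. So σ is not injective, hence not bijective.
For the follow-up, such an x exists: taking x = −3 ∈ ℝ gives σ(−3) = 9 = σ(3) with −3 ≠ 3.

-3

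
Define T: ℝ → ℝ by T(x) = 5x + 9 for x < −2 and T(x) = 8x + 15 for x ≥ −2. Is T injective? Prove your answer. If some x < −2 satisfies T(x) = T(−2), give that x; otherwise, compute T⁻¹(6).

Both pieces are strictly increasing (slopes 5 and 8), so each is injective on its own interval.
The left piece maps (−∞, −2) onto (−∞, −1); the right piece maps [−2, ∞) onto [−1, ∞).
These images are disjoint, so no value is attained by both pieces. Therefore T is injective.
Because the two images are disjoint, no x < −2 has T(x) = T(−2), so we compute T⁻¹(6): 6 lies in [−1, ∞), so solve 8x + 15 = 6: x = (6 − 15)/8 = −9/8.

-9/8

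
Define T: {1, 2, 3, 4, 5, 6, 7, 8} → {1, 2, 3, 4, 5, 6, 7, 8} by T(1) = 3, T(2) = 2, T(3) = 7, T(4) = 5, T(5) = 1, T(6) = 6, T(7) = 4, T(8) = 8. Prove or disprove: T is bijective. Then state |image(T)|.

8

The values 3, 2, 7, 5, 1, 6, 4, 8 are a permutation of {1, 2, 3, 4, 5, 6, 7, 8}: each element appears exactly once.
So T is injective and surjective, hence bijective.
The image of T is {1, 2, 3, 4, 5, 6, 7, 8}, which has 8 elements.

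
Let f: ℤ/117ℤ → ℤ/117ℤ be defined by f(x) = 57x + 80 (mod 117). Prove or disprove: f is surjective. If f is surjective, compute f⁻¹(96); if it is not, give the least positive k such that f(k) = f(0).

39

Recall: f is surjective if every y in the codomain equals f(x) for some x in the domain.
Since gcd(57, 117) = 3, we have 57x ≡ 0 (mod 3) for all x, so f(x) ≡ 2 (mod 3).
But 0 ≢ 2 (mod 3), so 0 ∈ ℤ/117ℤ has no preimage. Hence f is not surjective.
Since f is not surjective, we find the least positive k with f(k) = f(0): this means 57k ≡ 0 (mod 117), i.e. 117 ∣ 57k. Since gcd(57, 117) = 3, dividing through by 3 this holds exactly when 39 ∣ 19k, and as gcd(19, 39) = 1, exactly when 39 ∣ k.
The smallest positive such k is 39.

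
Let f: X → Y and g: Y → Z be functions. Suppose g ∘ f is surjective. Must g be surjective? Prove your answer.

surjective

Let c ∈ Z. Since g ∘ f is surjective, some a ∈ X has g(f(a)) = c. Then b = f(a) ∈ Y satisfies g(b) = c. So g is surjective.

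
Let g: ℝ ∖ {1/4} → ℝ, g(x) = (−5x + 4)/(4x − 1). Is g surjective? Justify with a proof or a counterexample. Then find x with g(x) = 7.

1/3

If g(x) = −5/4, cross-multiplying gives 4(−5x + 4) = −5(4x − 1), which simplifies to 16 = 5 — false.  So −5/4 has no preimage and g is not surjective.
Solving g(x) = 7: cross-multiplying gives −5x + 4 = 7(4x − 1), which rearranges to −33x = −11, so x = 1/3.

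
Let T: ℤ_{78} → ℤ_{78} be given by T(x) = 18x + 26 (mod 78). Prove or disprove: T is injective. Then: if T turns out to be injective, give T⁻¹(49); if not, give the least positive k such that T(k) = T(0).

We have gcd(18, 78) = 6 > 1. Taking s = 0 and t = 13: T(0) = 26 and T(13) = 18·13 + 26 = 260 ≡ 26 (mod 78).
So T(0) = T(13) while 0 ≠ 13, thus T is not injective.
Since T is not injective, we find the least positive k with T(k) = T(0): this means 18k ≡ 0 (mod 78), i.e. 78 ∣ 18k. Since gcd(18, 78) = 6, dividing through by 6 this holds exactly when 13 ∣ 3k, and as gcd(3, 13) = 1, exactly when 13 ∣ k.
The smallest positive such k is 13.

13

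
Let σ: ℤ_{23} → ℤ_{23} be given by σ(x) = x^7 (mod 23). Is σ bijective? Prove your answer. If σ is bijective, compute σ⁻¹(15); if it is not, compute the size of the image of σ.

19

Since 23 is prime, the nonzero elements of ℤ_{23} form a cyclic group of order 22.
As gcd(7, 22) = 1, raising to the 7th power is a bijection on this group: if u^7 ≡ v^7 then (uv^{−1})^7 = 1, and the only element of order dividing gcd(7, 22) = 1 is 1, so u = v.
With σ(0) = 0 this makes σ injective on all of ℤ_{23}, hence bijective (finite equal-size domain and codomain). In particular σ is bijective.
Since σ is bijective, we find the preimage of 15. The inverse of x ↦ x^7 on (ℤ_{23})^× is x ↦ x^19, because 7·19 = 133 = 6·22 + 1 ≡ 1 (mod 22) and x^{22} = 1 for x ≠ 0 (Fermat). So σ⁻¹(15) = 15^19 mod 23.
Repeated squaring mod 23: 15^1 ≡ 15, 15^2 ≡ 15² = 225 ≡ 18, 15^4 ≡ 18² = 324 ≡ 2, 15^8 ≡ 2² = 4, 15^16 ≡ 4² = 16. Since 19 = 16 + 2 + 1, 15^19 ≡ 16·18·15: 16·18 = 288 ≡ 12, then 12·15 = 180 ≡ 19. So 15^19 ≡ 19 (mod 23).
Hence σ⁻¹(15) = 19.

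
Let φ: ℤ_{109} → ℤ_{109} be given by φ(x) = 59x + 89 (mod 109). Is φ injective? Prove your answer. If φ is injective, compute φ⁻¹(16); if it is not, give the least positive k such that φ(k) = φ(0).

8

Suppose φ(u) = φ(v) in ℤ_{109}. Then 59u + 89 ≡ 59v + 89 (mod 109), hence 59(u − v) ≡ 0 (mod 109).
Since gcd(59, 109) = 1, 59 is invertible modulo 109, hence u − v ≡ 0 (mod 109), i.e. u = v.
Thus φ is injective.
We now compute 59⁻¹ mod 109 explicitly. Euclid's algorithm: 109 = 1·59 + 50, 59 = 1·50 + 9, 50 = 5·9 + 5, 9 = 1·5 + 4, 5 = 1·4 + 1; back-substituting gives 1 = 85·59 − 46·109, so 59⁻¹ ≡ 85 (mod 109).
Since φ is injective, we find φ⁻¹(16): we need 59x ≡ 16 − 89 ≡ 36 (mod 109). Using 59⁻¹ = 85: x ≡ 85·36 = 3060 = 28·109 + 8, so x = 8.
Check: φ(8) = 59·8 + 89 = 561 = 5·109 + 16 ≡ 16 (mod 109).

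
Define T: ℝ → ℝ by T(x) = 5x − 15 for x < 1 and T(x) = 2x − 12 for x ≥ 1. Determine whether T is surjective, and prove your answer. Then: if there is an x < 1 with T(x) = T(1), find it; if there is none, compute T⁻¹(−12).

3/5

Both pieces are strictly increasing (slopes 5 and 2), so each is injective on its own interval.
The left piece maps (−∞, 1) onto (−∞, −10); the right piece maps [1, ∞) onto [−10, ∞).
These images together cover ℝ, so T is surjective.
Because the two images are disjoint, no x < 1 has T(x) = T(1), so we compute T⁻¹(−12): −12 lies in (−∞, −10), so solve 5x − 15 = −12: x = (−12 + 15)/5 = 3/5.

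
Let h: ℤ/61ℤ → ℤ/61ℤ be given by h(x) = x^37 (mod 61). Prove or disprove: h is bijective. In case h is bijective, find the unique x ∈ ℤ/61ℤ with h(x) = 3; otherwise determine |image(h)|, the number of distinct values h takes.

27

Since 61 is prime, the nonzero elements of ℤ/61ℤ form a cyclic group of order 60.
As gcd(37, 60) = 1, raising to the 37th power is a bijection on this group: if a^37 ≡ b^37 then (ab^{−1})^37 = 1, and the only element of order dividing gcd(37, 60) = 1 is 1, so a = b.
With h(0) = 0 this makes h injective on all of ℤ/61ℤ, hence bijective (finite equal-size domain and codomain). In particular h is bijective.
Since h is bijective, we find the preimage of 3. The inverse of x ↦ x^37 on (ℤ/61ℤ)^× is x ↦ x^13, because 37·13 = 481 = 8·60 + 1 ≡ 1 (mod 60) and x^{60} = 1 for x ≠ 0 (Fermat). So h⁻¹(3) = 3^13 mod 61.
Repeated squaring mod 61: 3^1 ≡ 3, 3^2 ≡ 3² = 9, 3^4 ≡ 9² = 81 ≡ 20, 3^8 ≡ 20² = 400 ≡ 34. Since 13 = 8 + 4 + 1, 3^13 ≡ 34·20·3: 34·20 = 680 ≡ 9, then 9·3 = 27. So 3^13 ≡ 27 (mod 61).
Hence h⁻¹(3) = 27.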